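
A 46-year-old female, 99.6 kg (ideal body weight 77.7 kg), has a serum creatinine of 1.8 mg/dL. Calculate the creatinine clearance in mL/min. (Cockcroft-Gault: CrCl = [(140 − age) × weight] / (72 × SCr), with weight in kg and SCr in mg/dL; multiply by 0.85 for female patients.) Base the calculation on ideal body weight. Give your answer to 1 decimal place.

47.9 mL/min

CrCl = (140 − 46) × 77.7 / (72 × 1.8) × 0.85 = 7303.8 / 129.60 × 0.85 ≈ 47.9 mL/min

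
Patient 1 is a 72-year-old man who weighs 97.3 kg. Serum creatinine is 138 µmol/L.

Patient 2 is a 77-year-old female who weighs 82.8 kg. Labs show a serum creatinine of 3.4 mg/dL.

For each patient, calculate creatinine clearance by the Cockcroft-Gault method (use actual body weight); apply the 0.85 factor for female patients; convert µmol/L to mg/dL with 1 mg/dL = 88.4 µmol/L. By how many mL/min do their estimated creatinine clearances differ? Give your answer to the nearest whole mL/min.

Patient 1: SCr = 138 / 88.4 = 1.561 mg/dL
Patient 1: CrCl = (140 − 72) × 97.3 / (72 × 1.561) = 6616.4 / 112.39 ≈ 58.9 mL/min
Patient 2: CrCl = (140 − 77) × 82.8 / (72 × 3.4) × 0.85 = 5216.4 / 244.80 × 0.85 ≈ 18.1 mL/min
|58.9 − 18.1| = 40.8 mL/min

41 mL/min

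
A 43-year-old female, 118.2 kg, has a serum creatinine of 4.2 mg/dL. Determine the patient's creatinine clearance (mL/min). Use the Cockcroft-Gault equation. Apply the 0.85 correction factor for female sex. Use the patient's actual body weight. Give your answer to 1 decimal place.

32.2 mL/min

CrCl = (140 − 43) × 118.2 / (72 × 4.2) × 0.85 = 11465.4 / 302.40 × 0.85 ≈ 32.2 mL/min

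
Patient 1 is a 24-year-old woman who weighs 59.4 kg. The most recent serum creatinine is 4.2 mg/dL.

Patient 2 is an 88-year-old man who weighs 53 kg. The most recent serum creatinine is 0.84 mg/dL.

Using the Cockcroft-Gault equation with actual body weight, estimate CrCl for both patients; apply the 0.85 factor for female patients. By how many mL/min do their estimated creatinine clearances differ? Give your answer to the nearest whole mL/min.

Patient 1: CrCl = (140 − 24) × 59.4 / (72 × 4.2) × 0.85 = 6890.4 / 302.40 × 0.85 ≈ 19.4 mL/min
Patient 2: CrCl = (140 − 88) × 53 / (72 × 0.84) = 2756.0 / 60.48 ≈ 45.6 mL/min
|19.4 − 45.6| = 26.2 mL/min

26 mL/min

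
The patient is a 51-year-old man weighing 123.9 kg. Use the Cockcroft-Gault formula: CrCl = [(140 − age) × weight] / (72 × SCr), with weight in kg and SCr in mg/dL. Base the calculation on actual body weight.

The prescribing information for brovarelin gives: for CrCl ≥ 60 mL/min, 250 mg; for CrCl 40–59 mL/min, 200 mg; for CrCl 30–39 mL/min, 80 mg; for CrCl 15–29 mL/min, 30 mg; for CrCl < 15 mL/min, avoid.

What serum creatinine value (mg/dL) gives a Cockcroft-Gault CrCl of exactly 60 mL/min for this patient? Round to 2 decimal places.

Standard dose requires CrCl ≥ 60 mL/min.
Set (140 − 51) × 123.9 / (72 × SCr) = 60
SCr = (140 − 51) × 123.9 / (72 × 60) = 2.553 mg/dL

2.55 mg/dL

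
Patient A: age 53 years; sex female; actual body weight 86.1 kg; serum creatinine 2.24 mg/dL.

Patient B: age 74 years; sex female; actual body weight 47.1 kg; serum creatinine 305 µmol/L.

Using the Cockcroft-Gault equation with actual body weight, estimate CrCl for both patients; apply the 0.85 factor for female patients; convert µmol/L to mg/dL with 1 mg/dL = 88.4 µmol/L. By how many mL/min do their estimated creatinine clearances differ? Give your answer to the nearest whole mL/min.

29 mL/min

Patient A: CrCl = (140 − 53) × 86.1 / (72 × 2.24) × 0.85 = 7490.7 / 161.28 × 0.85 ≈ 39.5 mL/min
Patient B: SCr = 305 / 88.4 = 3.45 mg/dL
Patient B: CrCl = (140 − 74) × 47.1 / (72 × 3.45) × 0.85 = 3108.6 / 248.40 × 0.85 ≈ 10.6 mL/min
|39.5 − 10.6| = 28.9 mL/min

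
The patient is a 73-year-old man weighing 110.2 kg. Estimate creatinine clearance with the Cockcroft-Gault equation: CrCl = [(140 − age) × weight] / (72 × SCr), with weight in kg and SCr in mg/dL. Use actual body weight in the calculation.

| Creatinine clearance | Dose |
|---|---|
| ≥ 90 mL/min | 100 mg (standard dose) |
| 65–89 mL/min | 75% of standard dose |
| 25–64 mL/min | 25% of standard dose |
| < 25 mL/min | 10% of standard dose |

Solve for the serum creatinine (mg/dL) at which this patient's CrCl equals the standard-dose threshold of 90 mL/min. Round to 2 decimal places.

1.14 mg/dL

Standard dose requires CrCl ≥ 90 mL/min.
Set (140 − 73) × 110.2 / (72 × SCr) = 90
SCr = (140 − 73) × 110.2 / (72 × 90) = 1.139 mg/dL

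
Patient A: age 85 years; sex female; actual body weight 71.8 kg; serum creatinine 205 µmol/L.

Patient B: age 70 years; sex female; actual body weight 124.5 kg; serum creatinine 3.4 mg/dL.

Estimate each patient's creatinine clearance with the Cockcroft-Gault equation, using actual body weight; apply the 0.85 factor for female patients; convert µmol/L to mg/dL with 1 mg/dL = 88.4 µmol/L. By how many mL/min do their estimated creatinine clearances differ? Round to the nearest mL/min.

10 mL/min

Patient A: SCr = 205 / 88.4 = 2.319 mg/dL
Patient A: CrCl = (140 − 85) × 71.8 / (72 × 2.319) × 0.85 = 3949.0 / 166.97 × 0.85 ≈ 20.1 mL/min
Patient B: CrCl = (140 − 70) × 124.5 / (72 × 3.4) × 0.85 = 8715.0 / 244.80 × 0.85 ≈ 30.3 mL/min
|20.1 − 30.3| = 10.2 mL/min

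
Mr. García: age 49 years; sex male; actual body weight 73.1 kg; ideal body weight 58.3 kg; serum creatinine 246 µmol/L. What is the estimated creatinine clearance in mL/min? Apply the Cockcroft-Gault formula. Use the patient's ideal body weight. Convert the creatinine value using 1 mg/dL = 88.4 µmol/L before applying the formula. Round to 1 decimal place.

26.5 mL/min

SCr = 246 / 88.4 = 2.783 mg/dL
CrCl = (140 − 49) × 58.3 / (72 × 2.783) = 5305.3 / 200.38 ≈ 26.5 mL/min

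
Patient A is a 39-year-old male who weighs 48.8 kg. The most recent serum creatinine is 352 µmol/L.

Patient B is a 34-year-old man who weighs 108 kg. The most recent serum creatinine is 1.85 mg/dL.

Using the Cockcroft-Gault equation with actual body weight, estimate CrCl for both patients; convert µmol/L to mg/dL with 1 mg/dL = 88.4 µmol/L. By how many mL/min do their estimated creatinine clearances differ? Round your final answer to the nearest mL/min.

69 mL/min

Patient A: SCr = 352 / 88.4 = 3.982 mg/dL
Patient A: CrCl = (140 − 39) × 48.8 / (72 × 3.982) = 4928.8 / 286.70 ≈ 17.2 mL/min
Patient B: CrCl = (140 − 34) × 108 / (72 × 1.85) = 11448.0 / 133.20 ≈ 85.9 mL/min
|17.2 − 85.9| = 68.7 mL/min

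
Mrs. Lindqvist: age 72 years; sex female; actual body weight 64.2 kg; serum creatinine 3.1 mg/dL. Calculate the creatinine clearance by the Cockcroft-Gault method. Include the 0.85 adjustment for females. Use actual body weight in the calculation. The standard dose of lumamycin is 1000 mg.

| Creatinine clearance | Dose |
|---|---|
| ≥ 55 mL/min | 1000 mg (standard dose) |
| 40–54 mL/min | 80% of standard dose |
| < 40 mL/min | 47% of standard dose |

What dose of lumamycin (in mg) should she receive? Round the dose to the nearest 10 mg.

470 mg

CrCl = (140 − 72) × 64.2 / (72 × 3.1) × 0.85 = 4365.6 / 223.20 × 0.85 ≈ 16.6 mL/min
CrCl ≈ 17 mL/min → bracket < 40 mL/min.
47% of 1000 mg = 470 mg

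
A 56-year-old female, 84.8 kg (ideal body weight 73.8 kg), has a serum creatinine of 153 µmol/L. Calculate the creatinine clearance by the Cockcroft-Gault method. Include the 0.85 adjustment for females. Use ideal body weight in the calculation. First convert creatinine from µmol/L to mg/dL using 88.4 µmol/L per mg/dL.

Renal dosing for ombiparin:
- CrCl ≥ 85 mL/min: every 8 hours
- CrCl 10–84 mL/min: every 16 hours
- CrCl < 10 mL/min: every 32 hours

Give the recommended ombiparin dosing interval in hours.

every 16 hours

SCr = 153 / 88.4 = 1.731 mg/dL
CrCl = (140 − 56) × 73.8 / (72 × 1.731) × 0.85 = 6199.2 / 124.63 × 0.85 ≈ 42.3 mL/min
CrCl ≈ 42 mL/min → bracket 10–84 mL/min → every 16 hours.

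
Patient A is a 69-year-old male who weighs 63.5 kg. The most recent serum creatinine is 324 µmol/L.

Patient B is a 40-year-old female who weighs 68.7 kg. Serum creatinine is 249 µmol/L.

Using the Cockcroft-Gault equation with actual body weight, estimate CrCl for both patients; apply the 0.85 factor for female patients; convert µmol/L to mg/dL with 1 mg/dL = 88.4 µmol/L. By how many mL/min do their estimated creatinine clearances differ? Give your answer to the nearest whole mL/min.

12 mL/min

Patient A: SCr = 324 / 88.4 = 3.665 mg/dL
Patient A: CrCl = (140 − 69) × 63.5 / (72 × 3.665) = 4508.5 / 263.88 ≈ 17.1 mL/min
Patient B: SCr = 249 / 88.4 = 2.817 mg/dL
Patient B: CrCl = (140 − 40) × 68.7 / (72 × 2.817) × 0.85 = 6870.0 / 202.82 × 0.85 ≈ 28.8 mL/min
|17.1 − 28.8| = 11.7 mL/min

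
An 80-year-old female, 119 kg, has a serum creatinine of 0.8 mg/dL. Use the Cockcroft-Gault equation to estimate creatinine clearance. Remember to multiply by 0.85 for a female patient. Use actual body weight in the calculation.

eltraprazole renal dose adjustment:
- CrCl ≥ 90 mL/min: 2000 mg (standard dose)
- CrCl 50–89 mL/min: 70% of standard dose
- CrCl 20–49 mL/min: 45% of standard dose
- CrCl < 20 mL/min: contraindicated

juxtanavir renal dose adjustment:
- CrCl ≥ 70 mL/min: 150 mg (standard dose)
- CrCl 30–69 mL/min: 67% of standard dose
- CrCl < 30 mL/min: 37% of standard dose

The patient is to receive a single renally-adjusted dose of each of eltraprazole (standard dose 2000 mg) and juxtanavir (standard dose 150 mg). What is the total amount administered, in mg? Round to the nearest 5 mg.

CrCl = (140 − 80) × 119 / (72 × 0.8) × 0.85 = 7140.0 / 57.60 × 0.85 ≈ 105.4 mL/min
CrCl ≈ 105 mL/min.
eltraprazole: ≥ 90 mL/min → 100% of 2000 mg = 2000 mg.
juxtanavir: ≥ 70 mL/min → 100% of 150 mg = 150 mg.
Total = 2000 + 150 = 2150 mg.

2150 mg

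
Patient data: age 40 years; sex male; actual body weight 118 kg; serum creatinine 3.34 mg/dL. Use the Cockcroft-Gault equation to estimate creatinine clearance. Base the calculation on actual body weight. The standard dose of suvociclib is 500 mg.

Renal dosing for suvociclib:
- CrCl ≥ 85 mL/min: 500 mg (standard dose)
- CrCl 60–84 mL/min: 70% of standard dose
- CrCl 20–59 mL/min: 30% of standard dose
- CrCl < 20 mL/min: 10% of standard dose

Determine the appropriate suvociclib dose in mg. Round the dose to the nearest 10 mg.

CrCl = (140 − 40) × 118 / (72 × 3.34) = 11800.0 / 240.48 ≈ 49.1 mL/min
CrCl ≈ 49 mL/min → bracket 20–59 mL/min.
30% of 500 mg = 150 mg

150 mg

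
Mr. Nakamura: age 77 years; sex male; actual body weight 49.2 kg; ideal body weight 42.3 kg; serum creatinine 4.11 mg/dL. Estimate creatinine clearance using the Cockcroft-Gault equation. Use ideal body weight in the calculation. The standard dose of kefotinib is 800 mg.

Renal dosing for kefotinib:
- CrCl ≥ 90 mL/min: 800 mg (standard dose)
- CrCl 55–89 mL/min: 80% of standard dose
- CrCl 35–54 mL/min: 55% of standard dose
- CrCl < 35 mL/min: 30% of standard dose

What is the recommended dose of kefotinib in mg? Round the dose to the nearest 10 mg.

CrCl = (140 − 77) × 42.3 / (72 × 4.11) = 2664.9 / 295.92 ≈ 9.0 mL/min
CrCl ≈ 9 mL/min → bracket < 35 mL/min.
30% of 800 mg = 240 mg

240 mg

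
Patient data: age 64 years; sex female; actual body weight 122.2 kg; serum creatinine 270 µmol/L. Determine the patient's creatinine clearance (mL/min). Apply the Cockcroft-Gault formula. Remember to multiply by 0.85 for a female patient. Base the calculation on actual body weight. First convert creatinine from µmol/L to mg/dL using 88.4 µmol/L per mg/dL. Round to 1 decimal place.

SCr = 270 / 88.4 = 3.054 mg/dL
CrCl = (140 − 64) × 122.2 / (72 × 3.054) × 0.85 = 9287.2 / 219.89 × 0.85 ≈ 35.9 mL/min

35.9 mL/min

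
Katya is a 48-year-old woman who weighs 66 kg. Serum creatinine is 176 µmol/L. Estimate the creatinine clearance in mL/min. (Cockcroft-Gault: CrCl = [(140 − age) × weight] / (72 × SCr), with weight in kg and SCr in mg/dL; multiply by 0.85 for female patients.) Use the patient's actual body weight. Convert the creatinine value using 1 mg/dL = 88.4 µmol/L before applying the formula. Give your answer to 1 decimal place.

SCr = 176 / 88.4 = 1.991 mg/dL
CrCl = (140 − 48) × 66 / (72 × 1.991) × 0.85 = 6072.0 / 143.35 × 0.85 ≈ 36.0 mL/min

36.0 mL/min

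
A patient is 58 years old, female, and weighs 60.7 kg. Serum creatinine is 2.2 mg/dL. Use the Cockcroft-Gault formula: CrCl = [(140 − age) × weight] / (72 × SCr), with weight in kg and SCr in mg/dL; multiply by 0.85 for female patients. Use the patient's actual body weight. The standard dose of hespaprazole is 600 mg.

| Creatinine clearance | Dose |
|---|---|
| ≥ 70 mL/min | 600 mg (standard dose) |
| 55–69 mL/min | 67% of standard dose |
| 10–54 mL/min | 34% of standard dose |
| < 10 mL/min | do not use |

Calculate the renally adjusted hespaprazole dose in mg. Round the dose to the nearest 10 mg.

CrCl = (140 − 58) × 60.7 / (72 × 2.2) × 0.85 = 4977.4 / 158.40 × 0.85 ≈ 26.7 mL/min
CrCl ≈ 27 mL/min → bracket 10–54 mL/min.
34% of 600 mg = 204 mg → 200 mg

200 mg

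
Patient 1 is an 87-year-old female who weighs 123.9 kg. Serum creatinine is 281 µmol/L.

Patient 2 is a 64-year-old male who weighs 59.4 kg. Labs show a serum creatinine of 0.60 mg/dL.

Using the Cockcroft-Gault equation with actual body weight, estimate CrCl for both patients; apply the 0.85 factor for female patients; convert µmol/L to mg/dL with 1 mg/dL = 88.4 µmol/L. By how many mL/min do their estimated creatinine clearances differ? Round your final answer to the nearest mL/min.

80 mL/min

Patient 1: SCr = 281 / 88.4 = 3.179 mg/dL
Patient 1: CrCl = (140 − 87) × 123.9 / (72 × 3.179) × 0.85 = 6566.7 / 228.89 × 0.85 ≈ 24.4 mL/min
Patient 2: CrCl = (140 − 64) × 59.4 / (72 × 0.6) = 4514.4 / 43.20 ≈ 104.5 mL/min
|24.4 − 104.5| = 80.1 mL/min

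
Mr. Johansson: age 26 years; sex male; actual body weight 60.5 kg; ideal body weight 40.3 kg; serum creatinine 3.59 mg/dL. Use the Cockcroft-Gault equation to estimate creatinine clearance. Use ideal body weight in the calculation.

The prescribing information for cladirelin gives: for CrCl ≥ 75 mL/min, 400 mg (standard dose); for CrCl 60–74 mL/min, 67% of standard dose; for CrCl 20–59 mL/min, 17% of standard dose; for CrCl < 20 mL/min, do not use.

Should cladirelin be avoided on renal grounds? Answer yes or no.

yes

CrCl = (140 − 26) × 40.3 / (72 × 3.59) = 4594.2 / 258.48 ≈ 17.8 mL/min
CrCl ≈ 18 mL/min, which is < 20 mL/min.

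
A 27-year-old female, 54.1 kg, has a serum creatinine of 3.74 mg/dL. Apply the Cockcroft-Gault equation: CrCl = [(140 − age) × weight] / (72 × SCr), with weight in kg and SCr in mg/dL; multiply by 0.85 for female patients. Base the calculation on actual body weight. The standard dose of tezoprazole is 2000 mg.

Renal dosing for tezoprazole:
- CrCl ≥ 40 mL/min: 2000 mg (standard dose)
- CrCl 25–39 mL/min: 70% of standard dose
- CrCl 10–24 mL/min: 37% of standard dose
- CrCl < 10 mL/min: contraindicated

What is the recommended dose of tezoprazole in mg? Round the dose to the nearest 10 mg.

CrCl = (140 − 27) × 54.1 / (72 × 3.74) × 0.85 = 6113.3 / 269.28 × 0.85 ≈ 19.3 mL/min
CrCl ≈ 19 mL/min → bracket 10–24 mL/min.
37% of 2000 mg = 740 mg

740 mg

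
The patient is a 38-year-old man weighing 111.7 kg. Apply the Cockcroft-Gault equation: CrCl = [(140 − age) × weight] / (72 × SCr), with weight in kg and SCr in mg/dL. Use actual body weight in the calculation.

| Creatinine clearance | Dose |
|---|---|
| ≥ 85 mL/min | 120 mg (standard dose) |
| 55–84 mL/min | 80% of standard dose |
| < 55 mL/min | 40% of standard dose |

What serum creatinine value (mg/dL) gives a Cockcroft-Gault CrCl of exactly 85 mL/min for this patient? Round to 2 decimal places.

Standard dose requires CrCl ≥ 85 mL/min.
Set (140 − 38) × 111.7 / (72 × SCr) = 85
SCr = (140 − 38) × 111.7 / (72 × 85) = 1.862 mg/dL

1.86 mg/dL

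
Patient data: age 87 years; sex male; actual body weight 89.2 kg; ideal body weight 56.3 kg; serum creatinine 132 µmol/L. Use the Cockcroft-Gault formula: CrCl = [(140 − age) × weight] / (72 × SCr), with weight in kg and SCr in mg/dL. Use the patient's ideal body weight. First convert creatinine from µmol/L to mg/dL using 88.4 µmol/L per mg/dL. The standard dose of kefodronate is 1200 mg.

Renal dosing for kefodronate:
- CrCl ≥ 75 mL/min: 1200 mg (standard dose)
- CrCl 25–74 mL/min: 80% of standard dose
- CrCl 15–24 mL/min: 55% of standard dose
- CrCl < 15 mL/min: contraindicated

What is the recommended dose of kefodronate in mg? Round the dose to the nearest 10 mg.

960 mg

SCr = 132 / 88.4 = 1.493 mg/dL
CrCl = (140 − 87) × 56.3 / (72 × 1.493) = 2983.9 / 107.50 ≈ 27.8 mL/min
CrCl ≈ 28 mL/min → bracket 25–74 mL/min.
80% of 1200 mg = 960 mg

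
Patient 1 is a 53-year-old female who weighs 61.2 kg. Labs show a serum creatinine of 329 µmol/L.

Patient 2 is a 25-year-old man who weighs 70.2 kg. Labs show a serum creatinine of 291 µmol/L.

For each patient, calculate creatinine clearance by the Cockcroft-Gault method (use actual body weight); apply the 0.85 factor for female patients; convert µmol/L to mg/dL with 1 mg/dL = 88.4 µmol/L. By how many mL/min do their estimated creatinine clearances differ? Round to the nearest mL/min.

Patient 1: SCr = 329 / 88.4 = 3.722 mg/dL
Patient 1: CrCl = (140 − 53) × 61.2 / (72 × 3.722) × 0.85 = 5324.4 / 267.98 × 0.85 ≈ 16.9 mL/min
Patient 2: SCr = 291 / 88.4 = 3.292 mg/dL
Patient 2: CrCl = (140 − 25) × 70.2 / (72 × 3.292) = 8073.0 / 237.02 ≈ 34.1 mL/min
|16.9 − 34.1| = 17.2 mL/min

17 mL/min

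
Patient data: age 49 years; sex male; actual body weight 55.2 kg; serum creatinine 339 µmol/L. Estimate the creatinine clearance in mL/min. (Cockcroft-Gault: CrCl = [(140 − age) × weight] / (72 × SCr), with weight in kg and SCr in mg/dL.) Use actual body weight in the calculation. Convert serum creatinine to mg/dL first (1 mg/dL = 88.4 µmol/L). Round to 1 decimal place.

SCr = 339 / 88.4 = 3.835 mg/dL
CrCl = (140 − 49) × 55.2 / (72 × 3.835) = 5023.2 / 276.12 ≈ 18.2 mL/min

18.2 mL/min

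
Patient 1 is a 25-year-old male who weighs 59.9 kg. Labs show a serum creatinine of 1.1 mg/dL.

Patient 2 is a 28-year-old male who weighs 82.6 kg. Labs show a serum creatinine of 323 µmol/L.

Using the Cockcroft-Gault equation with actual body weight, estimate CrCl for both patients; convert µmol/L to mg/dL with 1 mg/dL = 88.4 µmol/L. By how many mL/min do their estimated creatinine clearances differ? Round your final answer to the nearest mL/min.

Patient 1: CrCl = (140 − 25) × 59.9 / (72 × 1.1) = 6888.5 / 79.20 ≈ 87.0 mL/min
Patient 2: SCr = 323 / 88.4 = 3.654 mg/dL
Patient 2: CrCl = (140 − 28) × 82.6 / (72 × 3.654) = 9251.2 / 263.09 ≈ 35.2 mL/min
|87.0 − 35.2| = 51.8 mL/min

52 mL/min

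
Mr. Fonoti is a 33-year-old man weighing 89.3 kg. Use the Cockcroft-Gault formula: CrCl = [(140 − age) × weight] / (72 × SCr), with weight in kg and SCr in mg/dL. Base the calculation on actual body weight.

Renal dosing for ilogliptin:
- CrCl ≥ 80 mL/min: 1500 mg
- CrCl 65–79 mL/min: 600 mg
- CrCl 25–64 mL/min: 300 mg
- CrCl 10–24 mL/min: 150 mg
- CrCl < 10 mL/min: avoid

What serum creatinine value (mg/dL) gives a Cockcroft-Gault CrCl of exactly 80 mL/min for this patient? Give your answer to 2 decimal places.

1.66 mg/dL

Standard dose requires CrCl ≥ 80 mL/min.
Set (140 − 33) × 89.3 / (72 × SCr) = 80
SCr = (140 − 33) × 89.3 / (72 × 80) = 1.659 mg/dL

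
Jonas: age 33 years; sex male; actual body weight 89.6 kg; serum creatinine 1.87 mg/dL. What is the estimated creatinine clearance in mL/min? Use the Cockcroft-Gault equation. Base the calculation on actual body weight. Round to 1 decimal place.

CrCl = (140 − 33) × 89.6 / (72 × 1.87) = 9587.2 / 134.64 ≈ 71.2 mL/min

71.2 mL/min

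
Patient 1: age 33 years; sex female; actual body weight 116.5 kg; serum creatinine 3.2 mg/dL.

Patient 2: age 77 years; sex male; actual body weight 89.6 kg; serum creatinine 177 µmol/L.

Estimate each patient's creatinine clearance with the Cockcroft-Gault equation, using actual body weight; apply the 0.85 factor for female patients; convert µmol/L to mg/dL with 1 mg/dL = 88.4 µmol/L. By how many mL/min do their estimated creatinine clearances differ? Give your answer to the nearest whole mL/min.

Patient 1: CrCl = (140 − 33) × 116.5 / (72 × 3.2) × 0.85 = 12465.5 / 230.40 × 0.85 ≈ 46.0 mL/min
Patient 2: SCr = 177 / 88.4 = 2.002 mg/dL
Patient 2: CrCl = (140 − 77) × 89.6 / (72 × 2.002) = 5644.8 / 144.14 ≈ 39.2 mL/min
|46.0 − 39.2| = 6.8 mL/min

7 mL/min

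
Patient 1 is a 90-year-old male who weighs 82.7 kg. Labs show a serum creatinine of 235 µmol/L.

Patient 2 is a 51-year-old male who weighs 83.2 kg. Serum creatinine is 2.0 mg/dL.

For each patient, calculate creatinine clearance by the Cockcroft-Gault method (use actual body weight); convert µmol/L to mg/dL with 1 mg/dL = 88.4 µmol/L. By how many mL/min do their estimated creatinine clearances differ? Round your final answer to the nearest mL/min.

Patient 1: SCr = 235 / 88.4 = 2.658 mg/dL
Patient 1: CrCl = (140 − 90) × 82.7 / (72 × 2.658) = 4135.0 / 191.38 ≈ 21.6 mL/min
Patient 2: CrCl = (140 − 51) × 83.2 / (72 × 2) = 7404.8 / 144.00 ≈ 51.4 mL/min
|21.6 − 51.4| = 29.8 mL/min

30 mL/min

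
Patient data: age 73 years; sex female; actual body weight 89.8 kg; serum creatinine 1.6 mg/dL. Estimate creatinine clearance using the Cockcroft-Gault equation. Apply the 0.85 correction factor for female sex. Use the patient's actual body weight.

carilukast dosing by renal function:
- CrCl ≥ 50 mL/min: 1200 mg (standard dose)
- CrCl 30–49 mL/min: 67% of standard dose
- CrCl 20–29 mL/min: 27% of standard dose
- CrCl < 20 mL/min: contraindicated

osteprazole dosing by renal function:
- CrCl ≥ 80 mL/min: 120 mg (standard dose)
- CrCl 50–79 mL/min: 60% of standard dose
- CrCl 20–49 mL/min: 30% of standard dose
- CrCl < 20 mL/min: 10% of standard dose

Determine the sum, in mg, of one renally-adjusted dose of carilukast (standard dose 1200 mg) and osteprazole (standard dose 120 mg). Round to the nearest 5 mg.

CrCl = (140 − 73) × 89.8 / (72 × 1.6) × 0.85 = 6016.6 / 115.20 × 0.85 ≈ 44.4 mL/min
CrCl ≈ 44 mL/min.
carilukast: 30–49 mL/min → 67% of 1200 mg = 804 mg.
osteprazole: 20–49 mL/min → 30% of 120 mg = 36 mg.
Total = 804 + 36 = 840 mg.

840 mg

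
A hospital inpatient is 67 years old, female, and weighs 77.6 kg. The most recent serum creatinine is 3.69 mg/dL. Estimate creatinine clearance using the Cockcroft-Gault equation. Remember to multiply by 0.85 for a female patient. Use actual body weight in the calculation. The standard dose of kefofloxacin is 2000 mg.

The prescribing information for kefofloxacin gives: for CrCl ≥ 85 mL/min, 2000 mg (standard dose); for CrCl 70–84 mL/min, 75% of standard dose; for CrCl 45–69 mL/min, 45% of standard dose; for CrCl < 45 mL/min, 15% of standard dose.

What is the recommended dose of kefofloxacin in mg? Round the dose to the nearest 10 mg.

CrCl = (140 − 67) × 77.6 / (72 × 3.69) × 0.85 = 5664.8 / 265.68 × 0.85 ≈ 18.1 mL/min
CrCl ≈ 18 mL/min → bracket < 45 mL/min.
15% of 2000 mg = 300 mg

300 mg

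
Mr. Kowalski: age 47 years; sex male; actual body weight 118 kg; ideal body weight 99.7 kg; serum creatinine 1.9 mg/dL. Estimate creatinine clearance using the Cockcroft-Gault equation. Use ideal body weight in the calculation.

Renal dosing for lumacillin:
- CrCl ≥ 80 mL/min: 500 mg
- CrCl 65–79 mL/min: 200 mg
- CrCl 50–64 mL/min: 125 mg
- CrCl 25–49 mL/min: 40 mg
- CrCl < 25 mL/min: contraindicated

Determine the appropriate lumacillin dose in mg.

CrCl = (140 − 47) × 99.7 / (72 × 1.9) = 9272.1 / 136.80 ≈ 67.8 mL/min
CrCl ≈ 68 mL/min → bracket 65–79 mL/min.
Dose for this bracket: 200 mg.

200 mg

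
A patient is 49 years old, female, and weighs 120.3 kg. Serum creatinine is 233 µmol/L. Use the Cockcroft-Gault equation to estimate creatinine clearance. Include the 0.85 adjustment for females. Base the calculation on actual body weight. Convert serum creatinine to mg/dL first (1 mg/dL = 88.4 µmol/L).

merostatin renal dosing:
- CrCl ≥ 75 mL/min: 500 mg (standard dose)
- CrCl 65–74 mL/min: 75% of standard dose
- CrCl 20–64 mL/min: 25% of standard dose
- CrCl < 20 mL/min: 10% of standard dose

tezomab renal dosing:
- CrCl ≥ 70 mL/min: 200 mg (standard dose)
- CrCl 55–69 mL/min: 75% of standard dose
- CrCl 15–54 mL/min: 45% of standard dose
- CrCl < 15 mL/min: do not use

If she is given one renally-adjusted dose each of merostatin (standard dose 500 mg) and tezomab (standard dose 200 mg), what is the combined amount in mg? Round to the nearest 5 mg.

215 mg

SCr = 233 / 88.4 = 2.636 mg/dL
CrCl = (140 − 49) × 120.3 / (72 × 2.636) × 0.85 = 10947.3 / 189.79 × 0.85 ≈ 49.0 mL/min
CrCl ≈ 49 mL/min.
merostatin: 20–64 mL/min → 25% of 500 mg = 125 mg.
tezomab: 15–54 mL/min → 45% of 200 mg = 90 mg.
Total = 125 + 90 = 215 mg.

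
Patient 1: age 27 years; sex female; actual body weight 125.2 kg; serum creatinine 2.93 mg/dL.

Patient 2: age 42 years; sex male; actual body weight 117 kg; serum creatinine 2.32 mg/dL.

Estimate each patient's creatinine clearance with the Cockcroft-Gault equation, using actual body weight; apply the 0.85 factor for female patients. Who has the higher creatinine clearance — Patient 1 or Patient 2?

Patient 2

Patient 1: CrCl = (140 − 27) × 125.2 / (72 × 2.93) × 0.85 = 14147.6 / 210.96 × 0.85 ≈ 57.0 mL/min
Patient 2: CrCl = (140 − 42) × 117 / (72 × 2.32) = 11466.0 / 167.04 ≈ 68.6 mL/min
57.0 vs 68.6 mL/min → Patient 2 is higher.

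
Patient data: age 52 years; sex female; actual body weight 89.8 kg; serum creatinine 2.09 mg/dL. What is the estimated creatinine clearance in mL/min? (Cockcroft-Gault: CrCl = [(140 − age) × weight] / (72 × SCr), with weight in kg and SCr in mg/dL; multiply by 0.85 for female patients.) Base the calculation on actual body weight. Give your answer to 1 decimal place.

CrCl = (140 − 52) × 89.8 / (72 × 2.09) × 0.85 = 7902.4 / 150.48 × 0.85 ≈ 44.6 mL/min

44.6 mL/min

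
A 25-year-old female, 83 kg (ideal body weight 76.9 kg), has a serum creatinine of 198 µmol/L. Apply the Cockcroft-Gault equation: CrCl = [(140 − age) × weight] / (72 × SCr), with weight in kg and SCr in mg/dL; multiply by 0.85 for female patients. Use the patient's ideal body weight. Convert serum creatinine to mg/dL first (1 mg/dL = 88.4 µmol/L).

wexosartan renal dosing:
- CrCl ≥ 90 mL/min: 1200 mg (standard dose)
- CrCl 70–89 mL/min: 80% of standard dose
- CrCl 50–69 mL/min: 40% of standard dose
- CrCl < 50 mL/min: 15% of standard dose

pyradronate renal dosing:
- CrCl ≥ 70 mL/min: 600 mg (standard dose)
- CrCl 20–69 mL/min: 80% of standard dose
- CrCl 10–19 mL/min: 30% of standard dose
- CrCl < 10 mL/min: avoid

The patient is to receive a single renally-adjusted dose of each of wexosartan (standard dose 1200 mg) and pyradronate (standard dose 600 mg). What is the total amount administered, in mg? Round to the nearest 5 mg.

660 mg

SCr = 198 / 88.4 = 2.24 mg/dL
CrCl = (140 − 25) × 76.9 / (72 × 2.24) × 0.85 = 8843.5 / 161.28 × 0.85 ≈ 46.6 mL/min
CrCl ≈ 47 mL/min.
wexosartan: < 50 mL/min → 15% of 1200 mg = 180 mg.
pyradronate: 20–69 mL/min → 80% of 600 mg = 480 mg.
Total = 180 + 480 = 660 mg.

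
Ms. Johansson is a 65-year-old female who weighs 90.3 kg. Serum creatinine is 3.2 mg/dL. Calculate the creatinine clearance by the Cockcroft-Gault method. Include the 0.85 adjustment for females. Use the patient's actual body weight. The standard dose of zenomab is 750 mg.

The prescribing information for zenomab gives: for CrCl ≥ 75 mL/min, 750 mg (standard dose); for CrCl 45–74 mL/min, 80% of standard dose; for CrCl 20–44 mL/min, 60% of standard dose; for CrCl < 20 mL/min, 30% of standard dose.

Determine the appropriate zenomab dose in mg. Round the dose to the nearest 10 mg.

CrCl = (140 − 65) × 90.3 / (72 × 3.2) × 0.85 = 6772.5 / 230.40 × 0.85 ≈ 25.0 mL/min
CrCl ≈ 25 mL/min → bracket 20–44 mL/min.
60% of 750 mg = 450 mg

450 mg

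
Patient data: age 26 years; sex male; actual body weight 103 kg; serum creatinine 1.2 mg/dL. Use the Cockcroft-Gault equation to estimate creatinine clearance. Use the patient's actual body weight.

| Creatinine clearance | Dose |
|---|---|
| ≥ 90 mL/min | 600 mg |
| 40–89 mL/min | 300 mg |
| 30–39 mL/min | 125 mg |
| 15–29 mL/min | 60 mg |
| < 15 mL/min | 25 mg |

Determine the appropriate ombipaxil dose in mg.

600 mg

CrCl = (140 − 26) × 103 / (72 × 1.2) = 11742.0 / 86.40 ≈ 135.9 mL/min
CrCl ≈ 136 mL/min → bracket ≥ 90 mL/min.
Dose for this bracket: 600 mg.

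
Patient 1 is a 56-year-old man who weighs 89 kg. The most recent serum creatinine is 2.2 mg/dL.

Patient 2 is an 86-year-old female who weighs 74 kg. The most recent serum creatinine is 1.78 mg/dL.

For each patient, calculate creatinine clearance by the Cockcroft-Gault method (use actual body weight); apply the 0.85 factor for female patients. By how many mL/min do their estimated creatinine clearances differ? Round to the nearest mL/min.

Patient 1: CrCl = (140 − 56) × 89 / (72 × 2.2) = 7476.0 / 158.40 ≈ 47.2 mL/min
Patient 2: CrCl = (140 − 86) × 74 / (72 × 1.78) × 0.85 = 3996.0 / 128.16 × 0.85 ≈ 26.5 mL/min
|47.2 − 26.5| = 20.7 mL/min

21 mL/min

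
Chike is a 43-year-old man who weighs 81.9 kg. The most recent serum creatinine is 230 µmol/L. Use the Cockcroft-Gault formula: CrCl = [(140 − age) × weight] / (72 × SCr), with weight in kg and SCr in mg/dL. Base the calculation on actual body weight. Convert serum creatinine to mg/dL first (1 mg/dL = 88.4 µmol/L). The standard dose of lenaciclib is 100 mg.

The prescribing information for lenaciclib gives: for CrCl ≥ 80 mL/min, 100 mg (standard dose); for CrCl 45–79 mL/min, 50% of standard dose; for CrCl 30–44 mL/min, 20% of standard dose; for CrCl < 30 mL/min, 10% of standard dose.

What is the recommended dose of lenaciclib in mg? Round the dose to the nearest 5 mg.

SCr = 230 / 88.4 = 2.602 mg/dL
CrCl = (140 − 43) × 81.9 / (72 × 2.602) = 7944.3 / 187.34 ≈ 42.4 mL/min
CrCl ≈ 42 mL/min → bracket 30–44 mL/min.
20% of 100 mg = 20 mg

20 mg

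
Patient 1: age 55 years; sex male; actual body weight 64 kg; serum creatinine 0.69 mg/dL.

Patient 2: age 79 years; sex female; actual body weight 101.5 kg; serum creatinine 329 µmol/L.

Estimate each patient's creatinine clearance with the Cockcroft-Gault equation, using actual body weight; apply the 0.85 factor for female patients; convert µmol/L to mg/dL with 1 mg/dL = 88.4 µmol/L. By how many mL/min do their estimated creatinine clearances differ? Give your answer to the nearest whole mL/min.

Patient 1: CrCl = (140 − 55) × 64 / (72 × 0.69) = 5440.0 / 49.68 ≈ 109.5 mL/min
Patient 2: SCr = 329 / 88.4 = 3.722 mg/dL
Patient 2: CrCl = (140 − 79) × 101.5 / (72 × 3.722) × 0.85 = 6191.5 / 267.98 × 0.85 ≈ 19.6 mL/min
|109.5 − 19.6| = 89.9 mL/min

90 mL/min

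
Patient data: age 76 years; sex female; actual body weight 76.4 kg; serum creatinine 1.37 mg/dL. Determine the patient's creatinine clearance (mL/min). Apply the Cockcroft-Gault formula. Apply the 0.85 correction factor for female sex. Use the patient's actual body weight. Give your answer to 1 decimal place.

42.1 mL/min

CrCl = (140 − 76) × 76.4 / (72 × 1.37) × 0.85 = 4889.6 / 98.64 × 0.85 ≈ 42.1 mL/min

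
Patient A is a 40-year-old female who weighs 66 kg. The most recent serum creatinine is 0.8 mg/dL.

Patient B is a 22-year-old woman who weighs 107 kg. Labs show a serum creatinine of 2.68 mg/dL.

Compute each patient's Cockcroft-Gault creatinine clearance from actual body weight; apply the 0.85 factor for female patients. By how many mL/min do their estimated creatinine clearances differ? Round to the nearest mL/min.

42 mL/min

Patient A: CrCl = (140 − 40) × 66 / (72 × 0.8) × 0.85 = 6600.0 / 57.60 × 0.85 ≈ 97.4 mL/min
Patient B: CrCl = (140 − 22) × 107 / (72 × 2.68) × 0.85 = 12626.0 / 192.96 × 0.85 ≈ 55.6 mL/min
|97.4 − 55.6| = 41.8 mL/min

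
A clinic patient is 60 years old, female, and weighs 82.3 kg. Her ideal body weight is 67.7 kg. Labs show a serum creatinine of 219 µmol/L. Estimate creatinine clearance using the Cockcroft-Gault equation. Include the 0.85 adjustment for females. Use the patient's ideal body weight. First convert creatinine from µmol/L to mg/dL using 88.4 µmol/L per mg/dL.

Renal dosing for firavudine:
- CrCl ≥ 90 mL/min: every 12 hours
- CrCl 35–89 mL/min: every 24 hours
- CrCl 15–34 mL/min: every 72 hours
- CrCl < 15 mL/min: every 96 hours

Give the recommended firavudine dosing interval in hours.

every 72 hours

SCr = 219 / 88.4 = 2.477 mg/dL
CrCl = (140 − 60) × 67.7 / (72 × 2.477) × 0.85 = 5416.0 / 178.34 × 0.85 ≈ 25.8 mL/min
CrCl ≈ 26 mL/min → bracket 15–34 mL/min → every 72 hours.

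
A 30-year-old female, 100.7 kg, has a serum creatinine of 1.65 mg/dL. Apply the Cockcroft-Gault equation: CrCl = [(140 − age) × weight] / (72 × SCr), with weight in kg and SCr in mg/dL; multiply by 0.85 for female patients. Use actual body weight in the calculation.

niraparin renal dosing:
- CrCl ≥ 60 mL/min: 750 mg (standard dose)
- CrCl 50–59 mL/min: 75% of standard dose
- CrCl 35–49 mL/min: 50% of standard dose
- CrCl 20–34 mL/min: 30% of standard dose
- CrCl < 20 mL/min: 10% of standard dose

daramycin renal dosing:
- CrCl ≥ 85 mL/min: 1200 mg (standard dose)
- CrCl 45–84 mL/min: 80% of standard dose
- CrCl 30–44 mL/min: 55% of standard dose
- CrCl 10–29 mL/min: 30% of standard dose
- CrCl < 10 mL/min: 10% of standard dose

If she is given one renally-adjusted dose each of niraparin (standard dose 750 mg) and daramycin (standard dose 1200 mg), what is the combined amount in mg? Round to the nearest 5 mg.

1710 mg

CrCl = (140 − 30) × 100.7 / (72 × 1.65) × 0.85 = 11077.0 / 118.80 × 0.85 ≈ 79.3 mL/min
CrCl ≈ 79 mL/min.
niraparin: ≥ 60 mL/min → 100% of 750 mg = 750 mg.
daramycin: 45–84 mL/min → 80% of 1200 mg = 960 mg.
Total = 750 + 960 = 1710 mg.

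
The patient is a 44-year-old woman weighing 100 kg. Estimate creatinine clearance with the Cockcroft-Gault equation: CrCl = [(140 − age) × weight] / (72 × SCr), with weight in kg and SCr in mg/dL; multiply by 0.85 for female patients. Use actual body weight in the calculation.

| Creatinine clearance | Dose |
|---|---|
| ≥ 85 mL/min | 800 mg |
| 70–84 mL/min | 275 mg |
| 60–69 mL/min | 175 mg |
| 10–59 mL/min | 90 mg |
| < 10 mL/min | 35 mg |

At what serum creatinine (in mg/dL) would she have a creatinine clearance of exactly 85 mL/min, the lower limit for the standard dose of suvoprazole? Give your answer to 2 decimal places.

1.33 mg/dL

Standard dose requires CrCl ≥ 85 mL/min.
Set (140 − 44) × 100 × 0.85 / (72 × SCr) = 85
SCr = (140 − 44) × 100 × 0.85 / (72 × 85) = 1.333 mg/dL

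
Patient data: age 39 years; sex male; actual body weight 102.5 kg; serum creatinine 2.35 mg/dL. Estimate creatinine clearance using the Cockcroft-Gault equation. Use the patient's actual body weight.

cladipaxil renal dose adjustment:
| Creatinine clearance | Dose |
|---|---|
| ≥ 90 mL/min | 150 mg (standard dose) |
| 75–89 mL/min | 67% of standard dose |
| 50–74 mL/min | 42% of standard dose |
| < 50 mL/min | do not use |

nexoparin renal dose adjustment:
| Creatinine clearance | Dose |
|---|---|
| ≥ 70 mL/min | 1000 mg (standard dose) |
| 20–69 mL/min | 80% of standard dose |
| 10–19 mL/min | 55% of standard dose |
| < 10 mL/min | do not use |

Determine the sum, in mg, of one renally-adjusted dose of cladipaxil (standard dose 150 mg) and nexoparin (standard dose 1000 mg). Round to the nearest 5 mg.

865 mg

CrCl = (140 − 39) × 102.5 / (72 × 2.35) = 10352.5 / 169.20 ≈ 61.2 mL/min
CrCl ≈ 61 mL/min.
cladipaxil: 50–74 mL/min → 42% of 150 mg = 63 mg.
nexoparin: 20–69 mL/min → 80% of 1000 mg = 800 mg.
Total = 63 + 800 = 863 mg.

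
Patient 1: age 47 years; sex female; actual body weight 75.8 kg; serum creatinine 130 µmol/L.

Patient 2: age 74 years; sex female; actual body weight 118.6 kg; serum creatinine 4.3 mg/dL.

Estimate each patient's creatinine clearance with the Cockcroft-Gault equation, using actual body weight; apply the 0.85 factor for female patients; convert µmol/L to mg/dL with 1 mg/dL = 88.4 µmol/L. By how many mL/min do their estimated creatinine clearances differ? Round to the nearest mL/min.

35 mL/min

Patient 1: SCr = 130 / 88.4 = 1.471 mg/dL
Patient 1: CrCl = (140 − 47) × 75.8 / (72 × 1.471) × 0.85 = 7049.4 / 105.91 × 0.85 ≈ 56.6 mL/min
Patient 2: CrCl = (140 − 74) × 118.6 / (72 × 4.3) × 0.85 = 7827.6 / 309.60 × 0.85 ≈ 21.5 mL/min
|56.6 − 21.5| = 35.1 mL/min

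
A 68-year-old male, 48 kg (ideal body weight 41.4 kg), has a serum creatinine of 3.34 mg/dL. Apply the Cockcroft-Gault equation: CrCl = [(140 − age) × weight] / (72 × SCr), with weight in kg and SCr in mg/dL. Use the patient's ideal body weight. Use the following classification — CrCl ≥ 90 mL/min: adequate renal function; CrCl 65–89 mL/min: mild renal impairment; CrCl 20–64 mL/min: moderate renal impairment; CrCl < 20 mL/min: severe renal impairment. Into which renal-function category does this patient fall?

CrCl = (140 − 68) × 41.4 / (72 × 3.34) = 2980.8 / 240.48 ≈ 12.4 mL/min
12 mL/min falls in the 'severe renal impairment' range.

severe renal impairment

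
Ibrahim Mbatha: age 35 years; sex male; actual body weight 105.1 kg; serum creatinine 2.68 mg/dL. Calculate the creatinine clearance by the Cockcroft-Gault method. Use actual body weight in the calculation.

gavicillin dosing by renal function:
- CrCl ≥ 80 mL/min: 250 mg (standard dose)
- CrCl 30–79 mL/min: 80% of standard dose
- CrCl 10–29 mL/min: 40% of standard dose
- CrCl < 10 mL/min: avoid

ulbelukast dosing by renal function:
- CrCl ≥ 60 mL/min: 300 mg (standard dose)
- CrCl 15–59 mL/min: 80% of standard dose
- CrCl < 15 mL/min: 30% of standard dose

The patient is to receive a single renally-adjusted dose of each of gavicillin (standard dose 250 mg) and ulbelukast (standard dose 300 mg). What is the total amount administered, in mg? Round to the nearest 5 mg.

440 mg

CrCl = (140 − 35) × 105.1 / (72 × 2.68) = 11035.5 / 192.96 ≈ 57.2 mL/min
CrCl ≈ 57 mL/min.
gavicillin: 30–79 mL/min → 80% of 250 mg = 200 mg.
ulbelukast: 15–59 mL/min → 80% of 300 mg = 240 mg.
Total = 200 + 240 = 440 mg.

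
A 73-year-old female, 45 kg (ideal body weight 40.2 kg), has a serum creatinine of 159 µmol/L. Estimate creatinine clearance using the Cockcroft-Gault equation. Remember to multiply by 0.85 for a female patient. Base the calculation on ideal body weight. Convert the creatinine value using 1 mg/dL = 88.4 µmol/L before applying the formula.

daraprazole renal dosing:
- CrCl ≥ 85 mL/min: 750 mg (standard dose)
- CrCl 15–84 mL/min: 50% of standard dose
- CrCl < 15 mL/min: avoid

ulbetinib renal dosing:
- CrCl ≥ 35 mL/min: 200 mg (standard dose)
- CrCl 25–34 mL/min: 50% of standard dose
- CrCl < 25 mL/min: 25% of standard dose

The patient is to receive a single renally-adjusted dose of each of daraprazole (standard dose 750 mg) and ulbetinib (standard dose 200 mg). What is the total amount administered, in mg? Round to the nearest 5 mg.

SCr = 159 / 88.4 = 1.799 mg/dL
CrCl = (140 − 73) × 40.2 / (72 × 1.799) × 0.85 = 2693.4 / 129.53 × 0.85 ≈ 17.7 mL/min
CrCl ≈ 18 mL/min.
daraprazole: 15–84 mL/min → 50% of 750 mg = 375 mg.
ulbetinib: < 25 mL/min → 25% of 200 mg = 50 mg.
Total = 375 + 50 = 425 mg.

425 mg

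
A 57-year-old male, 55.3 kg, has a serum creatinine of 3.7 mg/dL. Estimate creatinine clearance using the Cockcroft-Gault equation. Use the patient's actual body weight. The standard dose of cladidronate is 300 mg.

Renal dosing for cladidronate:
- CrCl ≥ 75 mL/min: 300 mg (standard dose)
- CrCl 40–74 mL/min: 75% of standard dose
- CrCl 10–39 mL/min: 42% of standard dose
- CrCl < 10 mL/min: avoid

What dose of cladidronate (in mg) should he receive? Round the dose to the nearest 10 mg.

130 mg

CrCl = (140 − 57) × 55.3 / (72 × 3.7) = 4589.9 / 266.40 ≈ 17.2 mL/min
CrCl ≈ 17 mL/min → bracket 10–39 mL/min.
42% of 300 mg = 126 mg → 130 mg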